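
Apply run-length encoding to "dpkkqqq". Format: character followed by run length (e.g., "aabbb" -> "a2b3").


Input: 'dpkkqqq'
Operation: identify consecutive runs
Runs: 'd' -> d1, 'p' -> p1, 'kk' -> k2, 'qqq' -> q3
Encoded: d1p1k2q3


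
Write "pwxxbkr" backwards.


Input string: 'pwxxbkr'
Operation: reverse character order
Original order: 'p' -> 'w' -> 'x' -> 'x' -> 'b' -> 'k' -> 'r'
Reversed order: 'r' -> 'k' -> 'b' -> 'x' -> 'x' -> 'w' -> 'p'
Result: rkbxxwp


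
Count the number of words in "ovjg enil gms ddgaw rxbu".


Input string: 'ovjg enil gms ddgaw rxbu'
Operation: split by spaces
Words found: 'ovjg', 'enil', 'gms', 'ddgaw', 'rxbu'
Word count: 5


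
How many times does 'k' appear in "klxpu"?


Input string: 'klxpu'
Target character: 'k'
Scan each position: s[0]='k'
Matches found at indices: 0
Total: 1


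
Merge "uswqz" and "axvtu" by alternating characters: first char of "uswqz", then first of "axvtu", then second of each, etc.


String 1: 'uswqz'
String 2: 'axvtu'
Operation: alternate characters
Pairs: 'u'+'a', 's'+'x', 'w'+'v', 'q'+'t', 'z'+'u'
Result: uasxwvqtzu


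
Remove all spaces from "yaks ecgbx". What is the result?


Input string: 'yaks ecgbx'
Operation: remove all spaces
Words: 'yaks', 'ecgbx'
Join without spaces: yaksecgbx


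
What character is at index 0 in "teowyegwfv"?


Input string: 'teowyegwfv'
Operation: get character at index 0
Index mapping: s[0]='t'
Result: 't'


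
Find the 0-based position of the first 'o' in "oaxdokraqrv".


Input string: 'oaxdokraqrv'
Target: 'o'
Scanning left to right: s[0]='o'
First match at index: 0


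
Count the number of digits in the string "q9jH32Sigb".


Input string: 'q9jH32Sigb'
Operation: count digit characters (0-9)
Scan: 'q', '9'(digit), 'j', 'H', '3'(digit), '2'(digit), 'S', 'i', 'g', 'b'
Digits found: 3
Result: 3


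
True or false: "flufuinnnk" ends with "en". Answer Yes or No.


Input string: 'flufuinnnk'
Suffix to check: 'en'
Last 2 characters of input: 'nk'
Match: False
Result: No


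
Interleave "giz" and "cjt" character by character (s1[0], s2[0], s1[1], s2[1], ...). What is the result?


String 1: 'giz'
String 2: 'cjt'
Operation: alternate characters
Pairs: 'g'+'c', 'i'+'j', 'z'+'t'
Result: gcijzt


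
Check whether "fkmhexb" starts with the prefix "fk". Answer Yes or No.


Input string: 'fkmhexb'
Prefix to check: 'fk'
First 2 characters of input: 'fk'
Match: True
Result: Yes


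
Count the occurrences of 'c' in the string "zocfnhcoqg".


Input string: 'zocfnhcoqg'
Target character: 'c'
Scan each position: s[2]='c', s[6]='c'
Matches found at indices: 2, 6
Total: 2


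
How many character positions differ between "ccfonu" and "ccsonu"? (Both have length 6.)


String 1: 'ccfonu'
String 2: 'ccsonu'
Compare each position: pos 0: 'c'=='c', pos 1: 'c'=='c', pos 2: 'f'!='s', pos 3: 'o'=='o', pos 4: 'n'=='n', pos 5: 'u'=='u'
Differing positions: 1
Hamming distance: 1


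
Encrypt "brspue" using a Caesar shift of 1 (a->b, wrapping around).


Input: 'brspue', shift = 1
Operation: for each letter, (position + 1) mod 26
Mapping: 'b'(1+1=2)->'c', 'r'(17+1=18)->'s', 's'(18+1=19)->'t', 'p'(15+1=16)->'q', 'u'(20+1=21)->'v', 'e'(4+1=5)->'f'
Result: cstqvf


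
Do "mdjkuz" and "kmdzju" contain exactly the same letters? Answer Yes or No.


String 1: 'mdjkuz' -> sorted: 'djkmuz'
String 2: 'kmdzju' -> sorted: 'djkmuz'
Compare sorted forms: 'djkmuz' == 'djkmuz'
Anagram: Yes


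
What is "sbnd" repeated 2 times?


Input string: 'sbnd'
Operation: repeat 2 times
Concatenation: 'sbnd' + 'sbnd'
Result: sbndsbnd


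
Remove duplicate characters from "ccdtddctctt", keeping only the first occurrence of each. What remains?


Input: 'ccdtddctctt'
Operation: keep first occurrence of each character
Scan: s[0]='c' new -> keep; s[1]='c' seen -> skip; s[2]='d' new -> keep; s[3]='t' new -> keep; s[4]='d' seen -> skip; s[5]='d' seen -> skip; s[6]='c' seen -> skip; s[7]='t' seen -> skip; s[8]='c' seen -> skip; s[9]='t' seen -> skip; s[10]='t' seen -> skip
Result: cdt


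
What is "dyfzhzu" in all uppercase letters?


Input string: 'dyfzhzu'
Operation: convert each letter to uppercase
Mapping: 'd'->'D', 'y'->'Y', 'f'->'F', 'z'->'Z', 'h'->'H', 'z'->'Z', 'u'->'U'
Result: DYFZHZU


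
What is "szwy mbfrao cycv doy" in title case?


Input string: 'szwy mbfrao cycv doy'
Operation: capitalize first letter of each word
Word transformations: 'szwy'->'Szwy', 'mbfrao'->'Mbfrao', 'cycv'->'Cycv', 'doy'->'Doy'
Result: Szwy Mbfrao Cycv Doy


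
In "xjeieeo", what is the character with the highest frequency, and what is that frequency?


Input: 'xjeieeo'
Operation: tally each character
Counts: 'e':3, 'i':1, 'j':1, 'o':1, 'x':1
Maximum: 'e' appears 3 times


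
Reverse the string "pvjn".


Input string: 'pvjn'
Operation: reverse character order
Original order: 'p' -> 'v' -> 'j' -> 'n'
Reversed order: 'n' -> 'j' -> 'v' -> 'p'
Result: njvp


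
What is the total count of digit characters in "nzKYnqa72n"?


Input string: 'nzKYnqa72n'
Operation: count digit characters (0-9)
Scan: 'n', 'z', 'K', 'Y', 'n', 'q', 'a', '7'(digit), '2'(digit), 'n'
Digits found: 2
Result: 2


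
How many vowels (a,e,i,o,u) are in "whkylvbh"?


Input string: 'whkylvbh'
Operation: count vowels (a, e, i, o, u)
Scan: s[0]='w', s[1]='h', s[2]='k', s[3]='y', s[4]='l', s[5]='v', s[6]='b', s[7]='h'
Vowels found: 0
Result: 0


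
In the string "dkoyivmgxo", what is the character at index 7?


Input string: 'dkoyivmgxo'
Operation: get character at index 7
Index mapping: s[0]='d', s[1]='k', s[2]='o', s[3]='y', s[4]='i', s[5]='v', s[6]='m', s[7]='g'
Result: 'g'


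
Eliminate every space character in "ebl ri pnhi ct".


Input string: 'ebl ri pnhi ct'
Operation: remove all spaces
Words: 'ebl', 'ri', 'pnhi', 'ct'
Join without spaces: eblripnhict


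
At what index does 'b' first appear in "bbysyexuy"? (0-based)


Input string: 'bbysyexuy'
Target: 'b'
Scanning left to right: s[0]='b'
First match at index: 0


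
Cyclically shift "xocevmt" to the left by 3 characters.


Input: 'xocevmt', shift = 3
Operation: split at index 3 and swap parts
Front part s[0:3] = 'xoc'
Back part s[3:] = 'evmt'
Rotated = back + front = 'evmt' + 'xoc'
Result: evmtxoc


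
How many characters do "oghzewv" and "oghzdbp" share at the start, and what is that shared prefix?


String 1: 'oghzewv'
String 2: 'oghzdbp'
Compare position by position:
pos 0: 'o' vs 'o' match
pos 1: 'g' vs 'g' match
pos 2: 'h' vs 'h' match
pos 3: 'z' vs 'z' match
pos 4: 'e' vs 'd' differ -> stop
Longest common prefix: "oghz" (length 4)


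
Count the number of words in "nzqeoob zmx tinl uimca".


Input string: 'nzqeoob zmx tinl uimca'
Operation: split by spaces
Words found: 'nzqeoob', 'zmx', 'tinl', 'uimca'
Word count: 4


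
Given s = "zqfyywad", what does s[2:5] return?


Input string: 'zqfyywad'
Operation: slice [2:5]
Extract characters: s[2]='f', s[3]='y', s[4]='y'
Result: fyy


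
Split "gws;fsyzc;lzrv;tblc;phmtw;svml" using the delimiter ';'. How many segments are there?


Input string: 'gws;fsyzc;lzrv;tblc;phmtw;svml'
Delimiter: ';'
Split result: 'gws', 'fsyzc', 'lzrv', 'tblc', 'phmtw', 'svml'
Number of parts: 6


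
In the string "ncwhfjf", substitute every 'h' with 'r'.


Input string: 'ncwhfjf'
Operation: replace 'h' with 'r'
Positions of 'h': 3
After replacement: ncwrfjf


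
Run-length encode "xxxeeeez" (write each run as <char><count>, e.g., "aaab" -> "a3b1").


Input: 'xxxeeeez'
Operation: identify consecutive runs
Runs: 'xxx' -> x3, 'eeee' -> e4, 'z' -> z1
Encoded: x3e4z1


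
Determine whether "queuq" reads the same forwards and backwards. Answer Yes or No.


Input string: 'queuq'
Reversed: 'queuq'
Compare pairs: s[0]='q' vs s[4]='q' (match), s[1]='u' vs s[3]='u' (match)
Palindrome: Yes


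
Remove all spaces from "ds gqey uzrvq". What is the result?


Input string: 'ds gqey uzrvq'
Operation: remove all spaces
Words: 'ds', 'gqey', 'uzrvq'
Join without spaces: dsgqeyuzrvq


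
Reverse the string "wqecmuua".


Input string: 'wqecmuua'
Operation: reverse character order
Original order: 'w' -> 'q' -> 'e' -> 'c' -> 'm' -> 'u' -> 'u' -> 'a'
Reversed order: 'a' -> 'u' -> 'u' -> 'm' -> 'c' -> 'e' -> 'q' -> 'w'
Result: auumceqw


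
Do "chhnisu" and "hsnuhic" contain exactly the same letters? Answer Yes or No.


String 1: 'chhnisu' -> sorted: 'chhinsu'
String 2: 'hsnuhic' -> sorted: 'chhinsu'
Compare sorted forms: 'chhinsu' == 'chhinsu'
Anagram: Yes


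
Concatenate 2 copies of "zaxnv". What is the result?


Input string: 'zaxnv'
Operation: repeat 2 times
Concatenation: 'zaxnv' + 'zaxnv'
Result: zaxnvzaxnv


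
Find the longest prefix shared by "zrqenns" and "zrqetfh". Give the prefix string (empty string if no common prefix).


String 1: 'zrqenns'
String 2: 'zrqetfh'
Compare position by position:
pos 0: 'z' vs 'z' match
pos 1: 'r' vs 'r' match
pos 2: 'q' vs 'q' match
pos 3: 'e' vs 'e' match
pos 4: 'n' vs 't' differ -> stop
Longest common prefix: "zrqe" (length 4)


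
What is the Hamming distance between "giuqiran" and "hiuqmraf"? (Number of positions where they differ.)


String 1: 'giuqiran'
String 2: 'hiuqmraf'
Compare each position: pos 0: 'g'!='h', pos 1: 'i'=='i', pos 2: 'u'=='u', pos 3: 'q'=='q', pos 4: 'i'!='m', pos 5: 'r'=='r', pos 6: 'a'=='a', pos 7: 'n'!='f'
Differing positions: 3
Hamming distance: 3


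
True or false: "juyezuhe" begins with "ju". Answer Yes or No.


Input string: 'juyezuhe'
Prefix to check: 'ju'
First 2 characters of input: 'ju'
Match: True
Result: Yes


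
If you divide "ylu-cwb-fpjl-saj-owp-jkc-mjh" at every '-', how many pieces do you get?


Input string: 'ylu-cwb-fpjl-saj-owp-jkc-mjh'
Delimiter: '-'
Split result: 'ylu', 'cwb', 'fpjl', 'saj', 'owp', 'jkc', 'mjh'
Number of parts: 7


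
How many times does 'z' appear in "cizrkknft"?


Input string: 'cizrkknft'
Target character: 'z'
Scan each position: s[2]='z'
Matches found at indices: 2
Total: 1


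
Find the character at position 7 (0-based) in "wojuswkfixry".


Input string: 'wojuswkfixry'
Operation: get character at index 7
Index mapping: s[0]='w', s[1]='o', s[2]='j', s[3]='u', s[4]='s', s[5]='w', s[6]='k', s[7]='f'
Result: 'f'


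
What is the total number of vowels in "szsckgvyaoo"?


Input string: 'szsckgvyaoo'
Operation: count vowels (a, e, i, o, u)
Scan: s[0]='s', s[1]='z', s[2]='s', s[3]='c', s[4]='k', s[5]='g', s[6]='v', s[7]='y', s[8]='a' (vowel), s[9]='o' (vowel), s[10]='o' (vowel)
Vowels found: 3
Result: 3


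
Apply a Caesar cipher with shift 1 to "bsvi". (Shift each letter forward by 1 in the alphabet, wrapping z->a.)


Input: 'bsvi', shift = 1
Operation: for each letter, (position + 1) mod 26
Mapping: 'b'(1+1=2)->'c', 's'(18+1=19)->'t', 'v'(21+1=22)->'w', 'i'(8+1=9)->'j'
Result: ctwj


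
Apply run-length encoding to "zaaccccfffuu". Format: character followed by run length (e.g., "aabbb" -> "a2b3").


Input: 'zaaccccfffuu'
Operation: identify consecutive runs
Runs: 'z' -> z1, 'aa' -> a2, 'cccc' -> c4, 'fff' -> f3, 'uu' -> u2
Encoded: z1a2c4f3u2


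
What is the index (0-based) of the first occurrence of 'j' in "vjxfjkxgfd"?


Input string: 'vjxfjkxgfd'
Target: 'j'
Scanning left to right: s[0]='v', s[1]='j'
First match at index: 1


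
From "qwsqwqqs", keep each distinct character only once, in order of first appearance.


Input: 'qwsqwqqs'
Operation: keep first occurrence of each character
Scan: s[0]='q' new -> keep; s[1]='w' new -> keep; s[2]='s' new -> keep; s[3]='q' seen -> skip; s[4]='w' seen -> skip; s[5]='q' seen -> skip; s[6]='q' seen -> skip; s[7]='s' seen -> skip
Result: qws


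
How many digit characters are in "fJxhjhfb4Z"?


Input string: 'fJxhjhfb4Z'
Operation: count digit characters (0-9)
Scan: 'f', 'J', 'x', 'h', 'j', 'h', 'f', 'b', '4'(digit), 'Z'
Digits found: 1
Result: 1


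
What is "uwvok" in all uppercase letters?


Input string: 'uwvok'
Operation: convert each letter to uppercase
Mapping: 'u'->'U', 'w'->'W', 'v'->'V', 'o'->'O', 'k'->'K'
Result: UWVOK


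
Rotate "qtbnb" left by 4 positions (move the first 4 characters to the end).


Input: 'qtbnb', shift = 4
Operation: split at index 4 and swap parts
Front part s[0:4] = 'qtbn'
Back part s[4:] = 'b'
Rotated = back + front = 'b' + 'qtbn'
Result: bqtbn


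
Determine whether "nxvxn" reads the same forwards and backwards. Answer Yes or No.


Input string: 'nxvxn'
Reversed: 'nxvxn'
Compare pairs: s[0]='n' vs s[4]='n' (match), s[1]='x' vs s[3]='x' (match)
Palindrome: Yes


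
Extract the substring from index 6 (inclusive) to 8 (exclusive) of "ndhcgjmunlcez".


Input string: 'ndhcgjmunlcez'
Operation: slice [6:8]
Extract characters: s[6]='m', s[7]='u'
Result: mu


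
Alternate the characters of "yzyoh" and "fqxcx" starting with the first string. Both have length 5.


String 1: 'yzyoh'
String 2: 'fqxcx'
Operation: alternate characters
Pairs: 'y'+'f', 'z'+'q', 'y'+'x', 'o'+'c', 'h'+'x'
Result: yfzqyxochx


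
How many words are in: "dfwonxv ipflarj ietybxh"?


Input string: 'dfwonxv ipflarj ietybxh'
Operation: split by spaces
Words found: 'dfwonxv', 'ipflarj', 'ietybxh'
Word count: 3


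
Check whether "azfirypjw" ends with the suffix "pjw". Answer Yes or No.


Input string: 'azfirypjw'
Suffix to check: 'pjw'
Last 3 characters of input: 'pjw'
Match: True
Result: Yes


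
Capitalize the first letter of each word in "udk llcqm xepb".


Input string: 'udk llcqm xepb'
Operation: capitalize first letter of each word
Word transformations: 'udk'->'Udk', 'llcqm'->'Llcqm', 'xepb'->'Xepb'
Result: Udk Llcqm Xepb


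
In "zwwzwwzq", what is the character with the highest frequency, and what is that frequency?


Input: 'zwwzwwzq'
Operation: tally each character
Counts: 'q':1, 'w':4, 'z':3
Maximum: 'w' appears 4 times


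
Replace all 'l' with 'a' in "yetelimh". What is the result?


Input string: 'yetelimh'
Operation: replace 'l' with 'a'
Positions of 'l': 4
After replacement: yeteaimh


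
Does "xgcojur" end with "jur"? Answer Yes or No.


Input string: 'xgcojur'
Suffix to check: 'jur'
Last 3 characters of input: 'jur'
Match: True
Result: Yes


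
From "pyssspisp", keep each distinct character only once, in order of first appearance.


Input: 'pyssspisp'
Operation: keep first occurrence of each character
Scan: s[0]='p' new -> keep; s[1]='y' new -> keep; s[2]='s' new -> keep; s[3]='s' seen -> skip; s[4]='s' seen -> skip; s[5]='p' seen -> skip; s[6]='i' new -> keep; s[7]='s' seen -> skip; s[8]='p' seen -> skip
Result: pysi


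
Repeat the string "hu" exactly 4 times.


Input string: 'hu'
Operation: repeat 4 times
Concatenation: 'hu' + 'hu' + 'hu' + 'hu'
Result: huhuhuhu


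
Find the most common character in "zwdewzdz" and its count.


Input: 'zwdewzdz'
Operation: tally each character
Counts: 'd':2, 'e':1, 'w':2, 'z':3
Maximum: 'z' appears 3 times


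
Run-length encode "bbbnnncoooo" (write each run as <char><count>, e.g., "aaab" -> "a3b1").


Input: 'bbbnnncoooo'
Operation: identify consecutive runs
Runs: 'bbb' -> b3, 'nnn' -> n3, 'c' -> c1, 'oooo' -> o4
Encoded: b3n3c1o4


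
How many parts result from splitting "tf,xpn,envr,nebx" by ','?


Input string: 'tf,xpn,envr,nebx'
Delimiter: ','
Split result: 'tf', 'xpn', 'envr', 'nebx'
Number of parts: 4


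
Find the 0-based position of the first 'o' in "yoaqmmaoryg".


Input string: 'yoaqmmaoryg'
Target: 'o'
Scanning left to right: s[0]='y', s[1]='o'
First match at index: 1


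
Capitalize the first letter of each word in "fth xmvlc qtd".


Input string: 'fth xmvlc qtd'
Operation: capitalize first letter of each word
Word transformations: 'fth'->'Fth', 'xmvlc'->'Xmvlc', 'qtd'->'Qtd'
Result: Fth Xmvlc Qtd


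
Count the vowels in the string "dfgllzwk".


Input string: 'dfgllzwk'
Operation: count vowels (a, e, i, o, u)
Scan: s[0]='d', s[1]='f', s[2]='g', s[3]='l', s[4]='l', s[5]='z', s[6]='w', s[7]='k'
Vowels found: 0
Result: 0


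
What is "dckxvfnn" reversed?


Input string: 'dckxvfnn'
Operation: reverse character order
Original order: 'd' -> 'c' -> 'k' -> 'x' -> 'v' -> 'f' -> 'n' -> 'n'
Reversed order: 'n' -> 'n' -> 'f' -> 'v' -> 'x' -> 'k' -> 'c' -> 'd'
Result: nnfvxkcd


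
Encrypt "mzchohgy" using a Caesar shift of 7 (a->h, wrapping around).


Input: 'mzchohgy', shift = 7
Operation: for each letter, (position + 7) mod 26
Mapping: 'm'(12+7=19)->'t', 'z'(25+7=32, 32 mod 26=6)->'g', 'c'(2+7=9)->'j', 'h'(7+7=14)->'o', 'o'(14+7=21)->'v', 'h'(7+7=14)->'o', 'g'(6+7=13)->'n', 'y'(24+7=31, 31 mod 26=5)->'f'
Result: tgjovonf


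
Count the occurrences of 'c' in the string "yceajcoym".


Input string: 'yceajcoym'
Target character: 'c'
Scan each position: s[1]='c', s[5]='c'
Matches found at indices: 1, 5
Total: 2


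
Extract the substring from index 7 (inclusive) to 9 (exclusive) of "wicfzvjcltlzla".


Input string: 'wicfzvjcltlzla'
Operation: slice [7:9]
Extract characters: s[7]='c', s[8]='l'
Result: cl


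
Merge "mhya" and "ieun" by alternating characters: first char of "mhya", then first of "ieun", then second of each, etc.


String 1: 'mhya'
String 2: 'ieun'
Operation: alternate characters
Pairs: 'm'+'i', 'h'+'e', 'y'+'u', 'a'+'n'
Result: miheyuan


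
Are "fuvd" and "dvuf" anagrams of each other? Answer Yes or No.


String 1: 'fuvd' -> sorted: 'dfuv'
String 2: 'dvuf' -> sorted: 'dfuv'
Compare sorted forms: 'dfuv' == 'dfuv'
Anagram: Yes


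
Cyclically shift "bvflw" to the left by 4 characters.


Input: 'bvflw', shift = 4
Operation: split at index 4 and swap parts
Front part s[0:4] = 'bvfl'
Back part s[4:] = 'w'
Rotated = back + front = 'w' + 'bvfl'
Result: wbvfl


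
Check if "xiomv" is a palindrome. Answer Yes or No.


Input string: 'xiomv'
Reversed: 'vmoix'
Compare pairs: s[0]='x' vs s[4]='v' (mismatch), s[1]='i' vs s[3]='m' (mismatch)
Palindrome: No


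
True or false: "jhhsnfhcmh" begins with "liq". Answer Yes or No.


Input string: 'jhhsnfhcmh'
Prefix to check: 'liq'
First 3 characters of input: 'jhh'
Match: False
Result: No


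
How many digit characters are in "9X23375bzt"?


Input string: '9X23375bzt'
Operation: count digit characters (0-9)
Scan: '9'(digit), 'X', '2'(digit), '3'(digit), '3'(digit), '7'(digit), '5'(digit), 'b', 'z', 't'
Digits found: 6
Result: 6


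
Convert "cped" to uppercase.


Input string: 'cped'
Operation: convert each letter to uppercase
Mapping: 'c'->'C', 'p'->'P', 'e'->'E', 'd'->'D'
Result: CPED


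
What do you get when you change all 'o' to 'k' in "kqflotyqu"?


Input string: 'kqflotyqu'
Operation: replace 'o' with 'k'
Positions of 'o': 4
After replacement: kqflktyqu


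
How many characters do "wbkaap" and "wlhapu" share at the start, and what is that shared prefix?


String 1: 'wbkaap'
String 2: 'wlhapu'
Compare position by position:
pos 0: 'w' vs 'w' match
pos 1: 'b' vs 'l' differ -> stop
Longest common prefix: "w" (length 1)


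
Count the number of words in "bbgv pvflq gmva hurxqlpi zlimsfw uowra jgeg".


Input string: 'bbgv pvflq gmva hurxqlpi zlimsfw uowra jgeg'
Operation: split by spaces
Words found: 'bbgv', 'pvflq', 'gmva', 'hurxqlpi', 'zlimsfw', 'uowra', 'jgeg'
Word count: 7


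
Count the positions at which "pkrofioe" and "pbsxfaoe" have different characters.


String 1: 'pkrofioe'
String 2: 'pbsxfaoe'
Compare each position: pos 0: 'p'=='p', pos 1: 'k'!='b', pos 2: 'r'!='s', pos 3: 'o'!='x', pos 4: 'f'=='f', pos 5: 'i'!='a', pos 6: 'o'=='o', pos 7: 'e'=='e'
Differing positions: 4
Hamming distance: 4


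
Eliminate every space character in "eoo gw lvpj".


Input string: 'eoo gw lvpj'
Operation: remove all spaces
Words: 'eoo', 'gw', 'lvpj'
Join without spaces: eoogwlvpj


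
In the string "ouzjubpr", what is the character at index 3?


Input string: 'ouzjubpr'
Operation: get character at index 3
Index mapping: s[0]='o', s[1]='u', s[2]='z', s[3]='j'
Result: 'j'


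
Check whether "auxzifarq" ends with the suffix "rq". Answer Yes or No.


Input string: 'auxzifarq'
Suffix to check: 'rq'
Last 2 characters of input: 'rq'
Match: True
Result: Yes


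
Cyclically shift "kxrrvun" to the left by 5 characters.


Input: 'kxrrvun', shift = 5
Operation: split at index 5 and swap parts
Front part s[0:5] = 'kxrrv'
Back part s[5:] = 'un'
Rotated = back + front = 'un' + 'kxrrv'
Result: unkxrrv


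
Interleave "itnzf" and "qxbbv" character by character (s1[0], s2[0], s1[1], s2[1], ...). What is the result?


String 1: 'itnzf'
String 2: 'qxbbv'
Operation: alternate characters
Pairs: 'i'+'q', 't'+'x', 'n'+'b', 'z'+'b', 'f'+'v'
Result: iqtxnbzbfv


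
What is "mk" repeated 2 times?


Input string: 'mk'
Operation: repeat 2 times
Concatenation: 'mk' + 'mk'
Result: mkmk


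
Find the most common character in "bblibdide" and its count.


Input: 'bblibdide'
Operation: tally each character
Counts: 'b':3, 'd':2, 'e':1, 'i':2, 'l':1
Maximum: 'b' appears 3 times


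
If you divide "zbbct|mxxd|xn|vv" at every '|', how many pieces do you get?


Input string: 'zbbct|mxxd|xn|vv'
Delimiter: '|'
Split result: 'zbbct', 'mxxd', 'xn', 'vv'
Number of parts: 4


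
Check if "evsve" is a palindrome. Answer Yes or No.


Input string: 'evsve'
Reversed: 'evsve'
Compare pairs: s[0]='e' vs s[4]='e' (match), s[1]='v' vs s[3]='v' (match)
Palindrome: Yes


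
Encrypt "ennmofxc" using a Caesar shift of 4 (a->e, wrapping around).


Input: 'ennmofxc', shift = 4
Operation: for each letter, (position + 4) mod 26
Mapping: 'e'(4+4=8)->'i', 'n'(13+4=17)->'r', 'n'(13+4=17)->'r', 'm'(12+4=16)->'q', 'o'(14+4=18)->'s', 'f'(5+4=9)->'j', 'x'(23+4=27, 27 mod 26=1)->'b', 'c'(2+4=6)->'g'
Result: irrqsjbg


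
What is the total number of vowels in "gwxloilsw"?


Input string: 'gwxloilsw'
Operation: count vowels (a, e, i, o, u)
Scan: s[0]='g', s[1]='w', s[2]='x', s[3]='l', s[4]='o' (vowel), s[5]='i' (vowel), s[6]='l', s[7]='s', s[8]='w'
Vowels found: 2
Result: 2


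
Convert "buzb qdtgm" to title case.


Input string: 'buzb qdtgm'
Operation: capitalize first letter of each word
Word transformations: 'buzb'->'Buzb', 'qdtgm'->'Qdtgm'
Result: Buzb Qdtgm


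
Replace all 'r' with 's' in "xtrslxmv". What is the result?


Input string: 'xtrslxmv'
Operation: replace 'r' with 's'
Positions of 'r': 2
After replacement: xtsslxmv


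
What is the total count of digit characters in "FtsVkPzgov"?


Input string: 'FtsVkPzgov'
Operation: count digit characters (0-9)
Scan: 'F', 't', 's', 'V', 'k', 'P', 'z', 'g', 'o', 'v'
Digits found: 0
Result: 0


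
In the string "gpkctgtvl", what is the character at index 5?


Input string: 'gpkctgtvl'
Operation: get character at index 5
Index mapping: s[0]='g', s[1]='p', s[2]='k', s[3]='c', s[4]='t', s[5]='g'
Result: 'g'


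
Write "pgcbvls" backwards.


Input string: 'pgcbvls'
Operation: reverse character order
Original order: 'p' -> 'g' -> 'c' -> 'b' -> 'v' -> 'l' -> 's'
Reversed order: 's' -> 'l' -> 'v' -> 'b' -> 'c' -> 'g' -> 'p'
Result: slvbcgp


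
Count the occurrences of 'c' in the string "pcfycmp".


Input string: 'pcfycmp'
Target character: 'c'
Scan each position: s[1]='c', s[4]='c'
Matches found at indices: 1, 4
Total: 2


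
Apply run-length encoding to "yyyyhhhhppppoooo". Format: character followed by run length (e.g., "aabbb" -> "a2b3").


Input: 'yyyyhhhhppppoooo'
Operation: identify consecutive runs
Runs: 'yyyy' -> y4, 'hhhh' -> h4, 'pppp' -> p4, 'oooo' -> o4
Encoded: y4h4p4o4


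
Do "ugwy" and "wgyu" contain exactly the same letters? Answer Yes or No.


String 1: 'ugwy' -> sorted: 'guwy'
String 2: 'wgyu' -> sorted: 'guwy'
Compare sorted forms: 'guwy' == 'guwy'
Anagram: Yes


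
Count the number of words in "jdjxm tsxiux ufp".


Input string: 'jdjxm tsxiux ufp'
Operation: split by spaces
Words found: 'jdjxm', 'tsxiux', 'ufp'
Word count: 3


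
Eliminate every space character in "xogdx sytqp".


Input string: 'xogdx sytqp'
Operation: remove all spaces
Words: 'xogdx', 'sytqp'
Join without spaces: xogdxsytqp


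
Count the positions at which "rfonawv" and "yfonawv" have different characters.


String 1: 'rfonawv'
String 2: 'yfonawv'
Compare each position: pos 0: 'r'!='y', pos 1: 'f'=='f', pos 2: 'o'=='o', pos 3: 'n'=='n', pos 4: 'a'=='a', pos 5: 'w'=='w', pos 6: 'v'=='v'
Differing positions: 1
Hamming distance: 1


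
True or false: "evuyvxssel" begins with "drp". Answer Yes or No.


Input string: 'evuyvxssel'
Prefix to check: 'drp'
First 3 characters of input: 'evu'
Match: False
Result: No


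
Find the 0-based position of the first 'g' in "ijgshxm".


Input string: 'ijgshxm'
Target: 'g'
Scanning left to right: s[0]='i', s[1]='j', s[2]='g'
First match at index: 2


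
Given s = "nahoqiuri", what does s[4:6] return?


Input string: 'nahoqiuri'
Operation: slice [4:6]
Extract characters: s[4]='q', s[5]='i'
Result: qi


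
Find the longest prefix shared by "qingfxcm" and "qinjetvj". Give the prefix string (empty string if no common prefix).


String 1: 'qingfxcm'
String 2: 'qinjetvj'
Compare position by position:
pos 0: 'q' vs 'q' match
pos 1: 'i' vs 'i' match
pos 2: 'n' vs 'n' match
pos 3: 'g' vs 'j' differ -> stop
Longest common prefix: "qin" (length 3)


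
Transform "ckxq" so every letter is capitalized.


Input string: 'ckxq'
Operation: convert each letter to uppercase
Mapping: 'c'->'C', 'k'->'K', 'x'->'X', 'q'->'Q'
Result: CKXQ


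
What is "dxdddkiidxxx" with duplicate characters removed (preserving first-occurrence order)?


Input: 'dxdddkiidxxx'
Operation: keep first occurrence of each character
Scan: s[0]='d' new -> keep; s[1]='x' new -> keep; s[2]='d' seen -> skip; s[3]='d' seen -> skip; s[4]='d' seen -> skip; s[5]='k' new -> keep; s[6]='i' new -> keep; s[7]='i' seen -> skip; s[8]='d' seen -> skip; s[9]='x' seen -> skip; s[10]='x' seen -> skip; s[11]='x' seen -> skip
Result: dxki


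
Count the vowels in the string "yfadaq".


Input string: 'yfadaq'
Operation: count vowels (a, e, i, o, u)
Scan: s[0]='y', s[1]='f', s[2]='a' (vowel), s[3]='d', s[4]='a' (vowel), s[5]='q'
Vowels found: 2
Result: 2


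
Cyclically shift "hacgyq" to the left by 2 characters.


Input: 'hacgyq', shift = 2
Operation: split at index 2 and swap parts
Front part s[0:2] = 'ha'
Back part s[2:] = 'cgyq'
Rotated = back + front = 'cgyq' + 'ha'
Result: cgyqha


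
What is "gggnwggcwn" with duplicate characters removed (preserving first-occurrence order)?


Input: 'gggnwggcwn'
Operation: keep first occurrence of each character
Scan: s[0]='g' new -> keep; s[1]='g' seen -> skip; s[2]='g' seen -> skip; s[3]='n' new -> keep; s[4]='w' new -> keep; s[5]='g' seen -> skip; s[6]='g' seen -> skip; s[7]='c' new -> keep; s[8]='w' seen -> skip; s[9]='n' seen -> skip
Result: gnwc


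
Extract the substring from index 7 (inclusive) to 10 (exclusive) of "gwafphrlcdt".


Input string: 'gwafphrlcdt'
Operation: slice [7:10]
Extract characters: s[7]='l', s[8]='c', s[9]='d'
Result: lcd


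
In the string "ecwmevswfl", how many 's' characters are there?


Input string: 'ecwmevswfl'
Target character: 's'
Scan each position: s[6]='s'
Matches found at indices: 6
Total: 1


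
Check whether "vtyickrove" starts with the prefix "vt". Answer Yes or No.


Input string: 'vtyickrove'
Prefix to check: 'vt'
First 2 characters of input: 'vt'
Match: True
Result: Yes


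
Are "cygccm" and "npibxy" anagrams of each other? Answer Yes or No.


String 1: 'cygccm' -> sorted: 'cccgmy'
String 2: 'npibxy' -> sorted: 'binpxy'
Compare sorted forms: 'cccgmy' != 'binpxy'
Anagram: No


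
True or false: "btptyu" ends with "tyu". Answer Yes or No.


Input string: 'btptyu'
Suffix to check: 'tyu'
Last 3 characters of input: 'tyu'
Match: True
Result: Yes


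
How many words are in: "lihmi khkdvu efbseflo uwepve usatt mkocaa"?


Input string: 'lihmi khkdvu efbseflo uwepve usatt mkocaa'
Operation: split by spaces
Words found: 'lihmi', 'khkdvu', 'efbseflo', 'uwepve', 'usatt', 'mkocaa'
Word count: 6


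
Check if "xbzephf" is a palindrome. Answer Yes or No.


Input string: 'xbzephf'
Reversed: 'fhpezbx'
Compare pairs: s[0]='x' vs s[6]='f' (mismatch), s[1]='b' vs s[5]='h' (mismatch), s[2]='z' vs s[4]='p' (mismatch)
Palindrome: No


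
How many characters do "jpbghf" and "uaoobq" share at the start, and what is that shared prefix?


String 1: 'jpbghf'
String 2: 'uaoobq'
Compare position by position:
pos 0: 'j' vs 'u' differ -> stop
Longest common prefix: "" (length 0)


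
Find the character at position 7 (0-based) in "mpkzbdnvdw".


Input string: 'mpkzbdnvdw'
Operation: get character at index 7
Index mapping: s[0]='m', s[1]='p', s[2]='k', s[3]='z', s[4]='b', s[5]='d', s[6]='n', s[7]='v'
Result: 'v'


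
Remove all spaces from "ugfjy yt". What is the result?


Input string: 'ugfjy yt'
Operation: remove all spaces
Words: 'ugfjy', 'yt'
Join without spaces: ugfjyyt


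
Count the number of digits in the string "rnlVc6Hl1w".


Input string: 'rnlVc6Hl1w'
Operation: count digit characters (0-9)
Scan: 'r', 'n', 'l', 'V', 'c', '6'(digit), 'H', 'l', '1'(digit), 'w'
Digits found: 2
Result: 2


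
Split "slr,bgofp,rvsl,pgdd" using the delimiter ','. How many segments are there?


Input string: 'slr,bgofp,rvsl,pgdd'
Delimiter: ','
Split result: 'slr', 'bgofp', 'rvsl', 'pgdd'
Number of parts: 4


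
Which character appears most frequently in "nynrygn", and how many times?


Input: 'nynrygn'
Operation: tally each character
Counts: 'g':1, 'n':3, 'r':1, 'y':2
Maximum: 'n' appears 3 times


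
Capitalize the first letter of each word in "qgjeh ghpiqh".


Input string: 'qgjeh ghpiqh'
Operation: capitalize first letter of each word
Word transformations: 'qgjeh'->'Qgjeh', 'ghpiqh'->'Ghpiqh'
Result: Qgjeh Ghpiqh


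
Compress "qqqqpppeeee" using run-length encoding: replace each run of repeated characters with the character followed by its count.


Input: 'qqqqpppeeee'
Operation: identify consecutive runs
Runs: 'qqqq' -> q4, 'ppp' -> p3, 'eeee' -> e4
Encoded: q4p3e4


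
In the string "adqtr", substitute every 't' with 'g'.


Input string: 'adqtr'
Operation: replace 't' with 'g'
Positions of 't': 3
After replacement: adqgr


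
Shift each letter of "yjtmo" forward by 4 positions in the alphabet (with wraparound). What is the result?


Input: 'yjtmo', shift = 4
Operation: for each letter, (position + 4) mod 26
Mapping: 'y'(24+4=28, 28 mod 26=2)->'c', 'j'(9+4=13)->'n', 't'(19+4=23)->'x', 'm'(12+4=16)->'q', 'o'(14+4=18)->'s'
Result: cnxqs


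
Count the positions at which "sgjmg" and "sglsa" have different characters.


String 1: 'sgjmg'
String 2: 'sglsa'
Compare each position: pos 0: 's'=='s', pos 1: 'g'=='g', pos 2: 'j'!='l', pos 3: 'm'!='s', pos 4: 'g'!='a'
Differing positions: 3
Hamming distance: 3


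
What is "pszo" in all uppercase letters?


Input string: 'pszo'
Operation: convert each letter to uppercase
Mapping: 'p'->'P', 's'->'S', 'z'->'Z', 'o'->'O'
Result: PSZO


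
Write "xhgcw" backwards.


Input string: 'xhgcw'
Operation: reverse character order
Original order: 'x' -> 'h' -> 'g' -> 'c' -> 'w'
Reversed order: 'w' -> 'c' -> 'g' -> 'h' -> 'x'
Result: wcghx


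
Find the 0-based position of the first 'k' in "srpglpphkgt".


Input string: 'srpglpphkgt'
Target: 'k'
Scanning left to right: s[0]='s', s[1]='r', s[2]='p', s[3]='g', s[4]='l', s[5]='p', s[6]='p', s[7]='h', s[8]='k'
First match at index: 8


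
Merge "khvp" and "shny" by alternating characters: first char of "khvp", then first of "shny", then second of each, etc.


String 1: 'khvp'
String 2: 'shny'
Operation: alternate characters
Pairs: 'k'+'s', 'h'+'h', 'v'+'n', 'p'+'y'
Result: kshhvnpy


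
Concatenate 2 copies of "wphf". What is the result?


Input string: 'wphf'
Operation: repeat 2 times
Concatenation: 'wphf' + 'wphf'
Result: wphfwphf


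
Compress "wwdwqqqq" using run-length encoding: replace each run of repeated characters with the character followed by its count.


Input: 'wwdwqqqq'
Operation: identify consecutive runs
Runs: 'ww' -> w2, 'd' -> d1, 'w' -> w1, 'qqqq' -> q4
Encoded: w2d1w1q4


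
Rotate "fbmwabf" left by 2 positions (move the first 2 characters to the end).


Input: 'fbmwabf', shift = 2
Operation: split at index 2 and swap parts
Front part s[0:2] = 'fb'
Back part s[2:] = 'mwabf'
Rotated = back + front = 'mwabf' + 'fb'
Result: mwabffb


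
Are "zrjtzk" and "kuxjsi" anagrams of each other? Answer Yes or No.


String 1: 'zrjtzk' -> sorted: 'jkrtzz'
String 2: 'kuxjsi' -> sorted: 'ijksux'
Compare sorted forms: 'jkrtzz' != 'ijksux'
Anagram: No


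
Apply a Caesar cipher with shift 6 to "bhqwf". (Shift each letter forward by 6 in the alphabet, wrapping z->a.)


Input: 'bhqwf', shift = 6
Operation: for each letter, (position + 6) mod 26
Mapping: 'b'(1+6=7)->'h', 'h'(7+6=13)->'n', 'q'(16+6=22)->'w', 'w'(22+6=28, 28 mod 26=2)->'c', 'f'(5+6=11)->'l'
Result: hnwcl


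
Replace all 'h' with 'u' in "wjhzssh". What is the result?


Input string: 'wjhzssh'
Operation: replace 'h' with 'u'
Positions of 'h': 2, 6
After replacement: wjuzssu


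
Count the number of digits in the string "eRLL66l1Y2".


Input string: 'eRLL66l1Y2'
Operation: count digit characters (0-9)
Scan: 'e', 'R', 'L', 'L', '6'(digit), '6'(digit), 'l', '1'(digit), 'Y', '2'(digit)
Digits found: 4
Result: 4


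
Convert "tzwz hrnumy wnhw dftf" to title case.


Input string: 'tzwz hrnumy wnhw dftf'
Operation: capitalize first letter of each word
Word transformations: 'tzwz'->'Tzwz', 'hrnumy'->'Hrnumy', 'wnhw'->'Wnhw', 'dftf'->'Dftf'
Result: Tzwz Hrnumy Wnhw Dftf


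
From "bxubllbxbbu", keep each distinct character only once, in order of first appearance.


Input: 'bxubllbxbbu'
Operation: keep first occurrence of each character
Scan: s[0]='b' new -> keep; s[1]='x' new -> keep; s[2]='u' new -> keep; s[3]='b' seen -> skip; s[4]='l' new -> keep; s[5]='l' seen -> skip; s[6]='b' seen -> skip; s[7]='x' seen -> skip; s[8]='b' seen -> skip; s[9]='b' seen -> skip; s[10]='u' seen -> skip
Result: bxul


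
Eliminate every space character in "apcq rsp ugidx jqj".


Input string: 'apcq rsp ugidx jqj'
Operation: remove all spaces
Words: 'apcq', 'rsp', 'ugidx', 'jqj'
Join without spaces: apcqrspugidxjqj


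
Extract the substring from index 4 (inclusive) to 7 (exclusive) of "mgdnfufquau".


Input string: 'mgdnfufquau'
Operation: slice [4:7]
Extract characters: s[4]='f', s[5]='u', s[6]='f'
Result: fuf


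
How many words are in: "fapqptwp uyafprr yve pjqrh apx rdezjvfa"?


Input string: 'fapqptwp uyafprr yve pjqrh apx rdezjvfa'
Operation: split by spaces
Words found: 'fapqptwp', 'uyafprr', 'yve', 'pjqrh', 'apx', 'rdezjvfa'
Word count: 6


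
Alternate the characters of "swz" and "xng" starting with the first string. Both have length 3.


String 1: 'swz'
String 2: 'xng'
Operation: alternate characters
Pairs: 's'+'x', 'w'+'n', 'z'+'g'
Result: sxwnzg


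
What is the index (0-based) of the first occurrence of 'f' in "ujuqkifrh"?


Input string: 'ujuqkifrh'
Target: 'f'
Scanning left to right: s[0]='u', s[1]='j', s[2]='u', s[3]='q', s[4]='k', s[5]='i', s[6]='f'
First match at index: 6


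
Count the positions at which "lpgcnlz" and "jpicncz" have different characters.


String 1: 'lpgcnlz'
String 2: 'jpicncz'
Compare each position: pos 0: 'l'!='j', pos 1: 'p'=='p', pos 2: 'g'!='i', pos 3: 'c'=='c', pos 4: 'n'=='n', pos 5: 'l'!='c', pos 6: 'z'=='z'
Differing positions: 3
Hamming distance: 3


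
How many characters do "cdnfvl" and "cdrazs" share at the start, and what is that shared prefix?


String 1: 'cdnfvl'
String 2: 'cdrazs'
Compare position by position:
pos 0: 'c' vs 'c' match
pos 1: 'd' vs 'd' match
pos 2: 'n' vs 'r' differ -> stop
Longest common prefix: "cd" (length 2)


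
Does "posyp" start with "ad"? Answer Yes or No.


Input string: 'posyp'
Prefix to check: 'ad'
First 2 characters of input: 'po'
Match: False
Result: No


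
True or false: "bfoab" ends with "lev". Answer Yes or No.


Input string: 'bfoab'
Suffix to check: 'lev'
Last 3 characters of input: 'oab'
Match: False
Result: No


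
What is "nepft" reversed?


Input string: 'nepft'
Operation: reverse character order
Original order: 'n' -> 'e' -> 'p' -> 'f' -> 't'
Reversed order: 't' -> 'f' -> 'p' -> 'e' -> 'n'
Result: tfpen


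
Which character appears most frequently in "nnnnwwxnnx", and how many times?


Input: 'nnnnwwxnnx'
Operation: tally each character
Counts: 'n':6, 'w':2, 'x':2
Maximum: 'n' appears 6 times


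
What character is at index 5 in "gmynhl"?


Input string: 'gmynhl'
Operation: get character at index 5
Index mapping: s[0]='g', s[1]='m', s[2]='y', s[3]='n', s[4]='h', s[5]='l'
Result: 'l'


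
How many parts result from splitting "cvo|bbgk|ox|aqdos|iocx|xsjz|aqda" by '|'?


Input string: 'cvo|bbgk|ox|aqdos|iocx|xsjz|aqda'
Delimiter: '|'
Split result: 'cvo', 'bbgk', 'ox', 'aqdos', 'iocx', 'xsjz', 'aqda'
Number of parts: 7


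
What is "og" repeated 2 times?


Input string: 'og'
Operation: repeat 2 times
Concatenation: 'og' + 'og'
Result: ogog


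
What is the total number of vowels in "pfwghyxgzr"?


Input string: 'pfwghyxgzr'
Operation: count vowels (a, e, i, o, u)
Scan: s[0]='p', s[1]='f', s[2]='w', s[3]='g', s[4]='h', s[5]='y', s[6]='x', s[7]='g', s[8]='z', s[9]='r'
Vowels found: 0
Result: 0


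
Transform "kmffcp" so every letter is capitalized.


Input string: 'kmffcp'
Operation: convert each letter to uppercase
Mapping: 'k'->'K', 'm'->'M', 'f'->'F', 'f'->'F', 'c'->'C', 'p'->'P'
Result: KMFFCP


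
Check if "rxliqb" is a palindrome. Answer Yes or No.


Input string: 'rxliqb'
Reversed: 'bqilxr'
Compare pairs: s[0]='r' vs s[5]='b' (mismatch), s[1]='x' vs s[4]='q' (mismatch), s[2]='l' vs s[3]='i' (mismatch)
Palindrome: No


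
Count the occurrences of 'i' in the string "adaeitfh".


Input string: 'adaeitfh'
Target character: 'i'
Scan each position: s[4]='i'
Matches found at indices: 4
Total: 1


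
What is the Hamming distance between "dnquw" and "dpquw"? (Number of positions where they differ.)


String 1: 'dnquw'
String 2: 'dpquw'
Compare each position: pos 0: 'd'=='d', pos 1: 'n'!='p', pos 2: 'q'=='q', pos 3: 'u'=='u', pos 4: 'w'=='w'
Differing positions: 1
Hamming distance: 1


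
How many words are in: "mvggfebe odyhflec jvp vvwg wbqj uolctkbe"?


Input string: 'mvggfebe odyhflec jvp vvwg wbqj uolctkbe'
Operation: split by spaces
Words found: 'mvggfebe', 'odyhflec', 'jvp', 'vvwg', 'wbqj', 'uolctkbe'
Word count: 6


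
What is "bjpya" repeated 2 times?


Input string: 'bjpya'
Operation: repeat 2 times
Concatenation: 'bjpya' + 'bjpya'
Result: bjpyabjpya


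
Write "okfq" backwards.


Input string: 'okfq'
Operation: reverse character order
Original order: 'o' -> 'k' -> 'f' -> 'q'
Reversed order: 'q' -> 'f' -> 'k' -> 'o'
Result: qfko


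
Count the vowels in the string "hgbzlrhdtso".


Input string: 'hgbzlrhdtso'
Operation: count vowels (a, e, i, o, u)
Scan: s[0]='h', s[1]='g', s[2]='b', s[3]='z', s[4]='l', s[5]='r', s[6]='h', s[7]='d', s[8]='t', s[9]='s', s[10]='o' (vowel)
Vowels found: 1
Result: 1


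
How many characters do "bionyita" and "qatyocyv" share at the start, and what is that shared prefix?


String 1: 'bionyita'
String 2: 'qatyocyv'
Compare position by position:
pos 0: 'b' vs 'q' differ -> stop
Longest common prefix: "" (length 0)


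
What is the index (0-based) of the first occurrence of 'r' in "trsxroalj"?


Input string: 'trsxroalj'
Target: 'r'
Scanning left to right: s[0]='t', s[1]='r'
First match at index: 1


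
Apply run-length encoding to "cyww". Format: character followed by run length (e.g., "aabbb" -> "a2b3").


Input: 'cyww'
Operation: identify consecutive runs
Runs: 'c' -> c1, 'y' -> y1, 'ww' -> w2
Encoded: c1y1w2
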